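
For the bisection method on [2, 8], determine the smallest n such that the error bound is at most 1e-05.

We need (b-a)/2^n ≤ 1e-05
(8 - 2)/2^n ≤ 1e-05
6/2^n ≤ 1e-05
2^n ≥ 600000
n ≥ log₂(600000) = 19.19
n ≥ 20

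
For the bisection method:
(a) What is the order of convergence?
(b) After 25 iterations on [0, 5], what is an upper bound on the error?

(a) Bisection has linear (order 1) convergence; the error is halved each step.

(b) Error bound = (b-a)/2^n = (5 - 0)/2^{25}
    = 5/2^{25}

(a) 1 (linear); (b) error ≤ 1.49e-07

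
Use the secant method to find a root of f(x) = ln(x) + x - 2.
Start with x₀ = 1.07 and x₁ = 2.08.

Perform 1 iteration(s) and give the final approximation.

f(x) = ln(x) + x - 2
x₀ = 1.07, x₁ = 2.08

Secant formula: x_{n+1} = x_n - f(x_n)(x_n - x_{n-1})/(f(x_n) - f(x_{n-1}))

Iteration 1:
  f(1.070000) = -0.862341
  f(2.080000) = 0.812368
  x_2 = 2.080000 - 0.812368×(2.080000 - 1.070000)/(0.812368 - (-0.862341))
       = 1.590069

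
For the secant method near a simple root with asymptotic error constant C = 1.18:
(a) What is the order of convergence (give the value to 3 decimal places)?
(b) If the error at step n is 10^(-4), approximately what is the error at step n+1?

(a) Secant method has superlinear convergence with order φ = (1+√5)/2 ≈ 1.618.
    This means |e_{n+1}| ≈ C|e_n|^1.618.

(b) With |e_n| = 10^(-4) and C = 1.18:
    |e_{n+1}| ≈ 1.18 × (10^(-4))^1.618 = 1.18 × 10^(-6.47)

(a) ≈ 1.618 (golden ratio); (b) |e_{n+1}| ≈ 3.979e-07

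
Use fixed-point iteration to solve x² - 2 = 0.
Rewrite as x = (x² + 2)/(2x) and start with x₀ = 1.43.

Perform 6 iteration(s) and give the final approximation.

Equation: x² - 2 = 0
Fixed-point form: x = (x² + 2)/(2x)
x₀ = 1.43

x_1 = g(1.430000) = 1.414301
x_2 = g(1.414301) = 1.414214
x_3 = g(1.414214) = 1.414214
x_4 = g(1.414214) = 1.414214
x_5 = g(1.414214) = 1.414214
x_6 = g(1.414214) = 1.414214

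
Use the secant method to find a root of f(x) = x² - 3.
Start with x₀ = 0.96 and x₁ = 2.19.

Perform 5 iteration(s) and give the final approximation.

f(x) = x² - 3
x₀ = 0.96, x₁ = 2.19

Secant formula: x_{n+1} = x_n - f(x_n)(x_n - x_{n-1})/(f(x_n) - f(x_{n-1}))

Iteration 1:
  f(0.960000) = -2.078400
  f(2.190000) = 1.796100
  x_2 = 2.190000 - 1.796100×(2.190000 - 0.960000)/(1.796100 - (-2.078400))
       = 1.619810
Iteration 2:
  f(2.190000) = 1.796100
  f(1.619810) = -0.376217
  x_3 = 1.619810 - (-0.376217)×(1.619810 - 2.190000)/(-0.376217 - 1.796100)
       = 1.718559
Iteration 3:
  f(1.619810) = -0.376217
  f(1.718559) = -0.046555
  x_4 = 1.718559 - (-0.046555)×(1.718559 - 1.619810)/(-0.046555 - (-0.376217))
       = 1.732504
Iteration 4:
  f(1.718559) = -0.046555
  f(1.732504) = 0.001572
  x_5 = 1.732504 - 0.001572×(1.732504 - 1.718559)/(0.001572 - (-0.046555))
       = 1.732049
Iteration 5:
  f(1.732504) = 0.001572
  f(1.732049) = -0.000006
  x_6 = 1.732049 - (-0.000006)×(1.732049 - 1.732504)/(-0.000006 - 0.001572)
       = 1.732051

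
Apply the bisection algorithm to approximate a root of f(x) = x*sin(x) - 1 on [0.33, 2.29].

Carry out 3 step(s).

f(x) = x*sin(x) - 1
Initial interval: [0.33, 2.29]

Iteration 1:
  c_1 = (0.330000 + 2.290000)/2 = 1.310000
  f(c_1) = f(1.310000) = 0.265702
  f(a) × f(c) < 0, new interval: [0.330000, 1.310000]
Iteration 2:
  c_2 = (0.330000 + 1.310000)/2 = 0.820000
  f(c_2) = f(0.820000) = -0.400460
  f(a) × f(c) ≥ 0, new interval: [0.820000, 1.310000]
Iteration 3:
  c_3 = (0.820000 + 1.310000)/2 = 1.065000
  f(c_3) = f(1.065000) = -0.068350
  f(a) × f(c) ≥ 0, new interval: [1.065000, 1.310000]

After 3 iteration(s), the approximation is c_3 = 1.065000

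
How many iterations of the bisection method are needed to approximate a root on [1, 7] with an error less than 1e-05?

We need (b-a)/2^n ≤ 1e-05
(7 - 1)/2^n ≤ 1e-05
6/2^n ≤ 1e-05
2^n ≥ 600000
n ≥ log₂(600000) = 19.19
n ≥ 20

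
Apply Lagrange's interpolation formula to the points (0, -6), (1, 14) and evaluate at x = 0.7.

Lagrange interpolation formula:
P(x) = Σ yᵢ × Lᵢ(x)
where Lᵢ(x) = Π_{j≠i} (x - xⱼ)/(xᵢ - xⱼ)

L_0(0.7) = (0.7 - 1)/(0 - 1) = 0.300000
L_1(0.7) = (0.7 - 0)/(1 - 0) = 0.700000

P(0.7) = (-6)×L_0(0.7) + 14×L_1(0.7)
P(0.7) = 8.000000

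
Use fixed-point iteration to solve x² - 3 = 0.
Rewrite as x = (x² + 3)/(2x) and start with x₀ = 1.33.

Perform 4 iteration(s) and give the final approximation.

Equation: x² - 3 = 0
Fixed-point form: x = (x² + 3)/(2x)
x₀ = 1.33

x_1 = g(1.330000) = 1.792820
x_2 = g(1.792820) = 1.733081
x_3 = g(1.733081) = 1.732051
x_4 = g(1.732051) = 1.732051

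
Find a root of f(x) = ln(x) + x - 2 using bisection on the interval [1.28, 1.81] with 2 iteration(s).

f(x) = ln(x) + x - 2
Initial interval: [1.28, 1.81]

Iteration 1:
  c_1 = (1.280000 + 1.810000)/2 = 1.545000
  f(c_1) = f(1.545000) = -0.019976
  f(a) × f(c) ≥ 0, new interval: [1.545000, 1.810000]
Iteration 2:
  c_2 = (1.545000 + 1.810000)/2 = 1.677500
  f(c_2) = f(1.677500) = 0.194805
  f(a) × f(c) < 0, new interval: [1.545000, 1.677500]

After 2 iteration(s), the approximation is c_2 = 1.677500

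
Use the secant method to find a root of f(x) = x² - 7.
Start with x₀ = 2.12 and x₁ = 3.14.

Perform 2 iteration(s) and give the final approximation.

f(x) = x² - 7
x₀ = 2.12, x₁ = 3.14

Secant formula: x_{n+1} = x_n - f(x_n)(x_n - x_{n-1})/(f(x_n) - f(x_{n-1}))

Iteration 1:
  f(2.120000) = -2.505600
  f(3.140000) = 2.859600
  x_2 = 3.140000 - 2.859600×(3.140000 - 2.120000)/(2.859600 - (-2.505600))
       = 2.596350
Iteration 2:
  f(3.140000) = 2.859600
  f(2.596350) = -0.258968
  x_3 = 2.596350 - (-0.258968)×(2.596350 - 3.140000)/(-0.258968 - 2.859600)
       = 2.641495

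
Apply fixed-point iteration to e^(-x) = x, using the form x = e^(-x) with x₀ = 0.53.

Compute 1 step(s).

Equation: e^(-x) = x
Fixed-point form: x = e^(-x)
x₀ = 0.53

x_1 = g(0.530000) = 0.588605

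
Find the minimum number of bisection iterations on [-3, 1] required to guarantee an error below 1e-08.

We need (b-a)/2^n ≤ 1e-08
(1 - (-3))/2^n ≤ 1e-08
4/2^n ≤ 1e-08
2^n ≥ 400000000
n ≥ log₂(400000000) = 28.58
n ≥ 29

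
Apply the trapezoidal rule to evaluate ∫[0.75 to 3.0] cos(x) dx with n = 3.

f(x) = cos(x)
a = 0.75, b = 3.0, n = 3
h = (b - a)/n = 0.750000

Trapezoidal rule: (h/2)[f(x₀) + 2f(x₁) + 2f(x₂) + ... + f(xₙ)]

x_0 = 0.7500, f(x_0) = 0.731689, coefficient = 1
x_1 = 1.5000, f(x_1) = 0.070737, coefficient = 2
x_2 = 2.2500, f(x_2) = -0.628174, coefficient = 2
x_3 = 3.0000, f(x_3) = -0.989992, coefficient = 1

I ≈ (0.750000/2) × -1.373176 = -0.514941
Exact value: -0.540519
Error: 0.025578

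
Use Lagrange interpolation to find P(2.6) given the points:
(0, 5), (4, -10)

Lagrange interpolation formula:
P(x) = Σ yᵢ × Lᵢ(x)
where Lᵢ(x) = Π_{j≠i} (x - xⱼ)/(xᵢ - xⱼ)

L_0(2.6) = (2.6 - 4)/(0 - 4) = 0.350000
L_1(2.6) = (2.6 - 0)/(4 - 0) = 0.650000

P(2.6) = 5×L_0(2.6) + (-10)×L_1(2.6)
P(2.6) = -4.750000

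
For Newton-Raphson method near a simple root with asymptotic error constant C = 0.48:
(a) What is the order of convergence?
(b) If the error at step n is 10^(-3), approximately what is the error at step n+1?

(a) Newton-Raphson has quadratic (order 2) convergence near simple roots.
    This means |e_{n+1}| ≈ C|e_n|².

(b) With |e_n| = 10^(-3) and C = 0.48:
    |e_{n+1}| ≈ 0.48 × (10^(-3))² = 0.48 × 10^(-6)

(a) 2 (quadratic); (b) |e_{n+1}| ≈ 4.800e-07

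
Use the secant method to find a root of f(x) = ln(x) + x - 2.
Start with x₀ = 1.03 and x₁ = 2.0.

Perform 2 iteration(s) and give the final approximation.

f(x) = ln(x) + x - 2
x₀ = 1.03, x₁ = 2.0

Secant formula: x_{n+1} = x_n - f(x_n)(x_n - x_{n-1})/(f(x_n) - f(x_{n-1}))

Iteration 1:
  f(1.030000) = -0.940441
  f(2.000000) = 0.693147
  x_2 = 2.000000 - 0.693147×(2.000000 - 1.030000)/(0.693147 - (-0.940441))
       = 1.588420
Iteration 2:
  f(2.000000) = 0.693147
  f(1.588420) = 0.051159
  x_3 = 1.588420 - 0.051159×(1.588420 - 2.000000)/(0.051159 - 0.693147)
       = 1.555621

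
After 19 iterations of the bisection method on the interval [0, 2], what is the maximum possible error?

Bisection error bound: |error| ≤ (b-a)/2^n
|error| ≤ (2 - 0)/2^19 = 2/2^19
|error| ≤ 0.0000038147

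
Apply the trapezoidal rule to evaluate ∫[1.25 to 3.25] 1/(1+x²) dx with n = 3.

f(x) = 1/(1+x²)
a = 1.25, b = 3.25, n = 3
h = (b - a)/n = 0.666667

Trapezoidal rule: (h/2)[f(x₀) + 2f(x₁) + 2f(x₂) + ... + f(xₙ)]

x_0 = 1.2500, f(x_0) = 0.390244, coefficient = 1
x_1 = 1.9167, f(x_1) = 0.213967, coefficient = 2
x_2 = 2.5833, f(x_2) = 0.130317, coefficient = 2
x_3 = 3.2500, f(x_3) = 0.086486, coefficient = 1

I ≈ (0.666667/2) × 1.165298 = 0.388433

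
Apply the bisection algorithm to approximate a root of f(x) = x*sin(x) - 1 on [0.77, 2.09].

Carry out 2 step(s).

f(x) = x*sin(x) - 1
Initial interval: [0.77, 2.09]

Iteration 1:
  c_1 = (0.770000 + 2.090000)/2 = 1.430000
  f(c_1) = f(1.430000) = 0.415850
  f(a) × f(c) < 0, new interval: [0.770000, 1.430000]
Iteration 2:
  c_2 = (0.770000 + 1.430000)/2 = 1.100000
  f(c_2) = f(1.100000) = -0.019672
  f(a) × f(c) ≥ 0, new interval: [1.100000, 1.430000]

After 2 iteration(s), the approximation is c_2 = 1.100000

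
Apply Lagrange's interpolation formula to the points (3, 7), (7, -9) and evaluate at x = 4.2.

Lagrange interpolation formula:
P(x) = Σ yᵢ × Lᵢ(x)
where Lᵢ(x) = Π_{j≠i} (x - xⱼ)/(xᵢ - xⱼ)

L_0(4.2) = (4.2 - 7)/(3 - 7) = 0.700000
L_1(4.2) = (4.2 - 3)/(7 - 3) = 0.300000

P(4.2) = 7×L_0(4.2) + (-9)×L_1(4.2)
P(4.2) = 2.200000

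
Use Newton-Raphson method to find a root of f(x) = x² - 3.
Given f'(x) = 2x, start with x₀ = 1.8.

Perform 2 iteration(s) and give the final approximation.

f(x) = x² - 3
f'(x) = 2x
x₀ = 1.8

Newton-Raphson formula: x_{n+1} = x_n - f(x_n)/f'(x_n)

Iteration 1:
  f(1.800000) = 0.240000
  f'(1.800000) = 3.600000
  x_1 = 1.800000 - 0.240000/3.600000 = 1.733333
Iteration 2:
  f(1.733333) = 0.004444
  f'(1.733333) = 3.466667
  x_2 = 1.733333 - 0.004444/3.466667 = 1.732051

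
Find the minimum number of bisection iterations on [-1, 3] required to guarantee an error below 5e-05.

We need (b-a)/2^n ≤ 5e-05
(3 - (-1))/2^n ≤ 5e-05
4/2^n ≤ 5e-05
2^n ≥ 80000
n ≥ log₂(80000) = 16.29
n ≥ 17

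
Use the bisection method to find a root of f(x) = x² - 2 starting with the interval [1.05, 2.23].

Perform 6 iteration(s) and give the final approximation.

f(x) = x² - 2
Initial interval: [1.05, 2.23]

Iteration 1:
  c_1 = (1.050000 + 2.230000)/2 = 1.640000
  f(c_1) = f(1.640000) = 0.689600
  f(a) × f(c) < 0, new interval: [1.050000, 1.640000]
Iteration 2:
  c_2 = (1.050000 + 1.640000)/2 = 1.345000
  f(c_2) = f(1.345000) = -0.190975
  f(a) × f(c) ≥ 0, new interval: [1.345000, 1.640000]
Iteration 3:
  c_3 = (1.345000 + 1.640000)/2 = 1.492500
  f(c_3) = f(1.492500) = 0.227556
  f(a) × f(c) < 0, new interval: [1.345000, 1.492500]
Iteration 4:
  c_4 = (1.345000 + 1.492500)/2 = 1.418750
  f(c_4) = f(1.418750) = 0.012852
  f(a) × f(c) < 0, new interval: [1.345000, 1.418750]
Iteration 5:
  c_5 = (1.345000 + 1.418750)/2 = 1.381875
  f(c_5) = f(1.381875) = -0.090421
  f(a) × f(c) ≥ 0, new interval: [1.381875, 1.418750]
Iteration 6:
  c_6 = (1.381875 + 1.418750)/2 = 1.400313
  f(c_6) = f(1.400313) = -0.039125
  f(a) × f(c) ≥ 0, new interval: [1.400313, 1.418750]

After 6 iteration(s), the approximation is c_6 = 1.400313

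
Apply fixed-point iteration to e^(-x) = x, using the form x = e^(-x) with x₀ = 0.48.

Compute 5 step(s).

Equation: e^(-x) = x
Fixed-point form: x = e^(-x)
x₀ = 0.48

x_1 = g(0.480000) = 0.618783
x_2 = g(0.618783) = 0.538599
x_3 = g(0.538599) = 0.583565
x_4 = g(0.583565) = 0.557906
x_5 = g(0.557906) = 0.572407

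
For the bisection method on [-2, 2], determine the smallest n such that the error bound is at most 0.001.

We need (b-a)/2^n ≤ 0.001
(2 - (-2))/2^n ≤ 0.001
4/2^n ≤ 0.001
2^n ≥ 4000
n ≥ log₂(4000) = 11.97
n ≥ 12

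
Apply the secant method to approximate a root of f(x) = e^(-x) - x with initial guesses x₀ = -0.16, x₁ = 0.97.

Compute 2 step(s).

f(x) = e^(-x) - x
x₀ = -0.16, x₁ = 0.97

Secant formula: x_{n+1} = x_n - f(x_n)(x_n - x_{n-1})/(f(x_n) - f(x_{n-1}))

Iteration 1:
  f(-0.160000) = 1.333511
  f(0.970000) = -0.590917
  x_2 = 0.970000 - (-0.590917)×(0.970000 - (-0.160000))/(-0.590917 - 1.333511)
       = 0.623021
Iteration 2:
  f(0.970000) = -0.590917
  f(0.623021) = -0.086699
  x_3 = 0.623021 - (-0.086699)×(0.623021 - 0.970000)/(-0.086699 - (-0.590917))
       = 0.563359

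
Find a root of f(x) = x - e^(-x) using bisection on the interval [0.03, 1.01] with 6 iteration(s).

f(x) = x - e^(-x)
Initial interval: [0.03, 1.01]

Iteration 1:
  c_1 = (0.030000 + 1.010000)/2 = 0.520000
  f(c_1) = f(0.520000) = -0.074521
  f(a) × f(c) ≥ 0, new interval: [0.520000, 1.010000]
Iteration 2:
  c_2 = (0.520000 + 1.010000)/2 = 0.765000
  f(c_2) = f(0.765000) = 0.299666
  f(a) × f(c) < 0, new interval: [0.520000, 0.765000]
Iteration 3:
  c_3 = (0.520000 + 0.765000)/2 = 0.642500
  f(c_3) = f(0.642500) = 0.116524
  f(a) × f(c) < 0, new interval: [0.520000, 0.642500]
Iteration 4:
  c_4 = (0.520000 + 0.642500)/2 = 0.581250
  f(c_4) = f(0.581250) = 0.022051
  f(a) × f(c) < 0, new interval: [0.520000, 0.581250]
Iteration 5:
  c_5 = (0.520000 + 0.581250)/2 = 0.550625
  f(c_5) = f(0.550625) = -0.025964
  f(a) × f(c) ≥ 0, new interval: [0.550625, 0.581250]
Iteration 6:
  c_6 = (0.550625 + 0.581250)/2 = 0.565937
  f(c_6) = f(0.565937) = -0.001890
  f(a) × f(c) ≥ 0, new interval: [0.565937, 0.581250]

After 6 iteration(s), the approximation is c_6 = 0.565937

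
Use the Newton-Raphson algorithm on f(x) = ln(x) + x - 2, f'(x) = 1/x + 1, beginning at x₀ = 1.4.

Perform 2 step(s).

f(x) = ln(x) + x - 2
f'(x) = 1/x + 1
x₀ = 1.4

Newton-Raphson formula: x_{n+1} = x_n - f(x_n)/f'(x_n)

Iteration 1:
  f(1.400000) = -0.263528
  f'(1.400000) = 1.714286
  x_1 = 1.400000 - (-0.263528)/1.714286 = 1.553725
Iteration 2:
  f(1.553725) = -0.005621
  f'(1.553725) = 1.643615
  x_2 = 1.553725 - (-0.005621)/1.643615 = 1.557144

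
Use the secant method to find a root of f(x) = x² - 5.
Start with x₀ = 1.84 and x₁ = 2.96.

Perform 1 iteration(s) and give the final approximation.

f(x) = x² - 5
x₀ = 1.84, x₁ = 2.96

Secant formula: x_{n+1} = x_n - f(x_n)(x_n - x_{n-1})/(f(x_n) - f(x_{n-1}))

Iteration 1:
  f(1.840000) = -1.614400
  f(2.960000) = 3.761600
  x_2 = 2.960000 - 3.761600×(2.960000 - 1.840000)/(3.761600 - (-1.614400))
       = 2.176333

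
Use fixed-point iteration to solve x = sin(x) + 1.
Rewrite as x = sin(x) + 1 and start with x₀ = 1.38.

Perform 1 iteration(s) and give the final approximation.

Equation: x = sin(x) + 1
Fixed-point form: x = sin(x) + 1
x₀ = 1.38

x_1 = g(1.380000) = 1.981854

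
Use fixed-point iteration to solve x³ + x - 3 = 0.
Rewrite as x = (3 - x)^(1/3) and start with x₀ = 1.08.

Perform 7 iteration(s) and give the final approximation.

Equation: x³ + x - 3 = 0
Fixed-point form: x = (3 - x)^(1/3)
x₀ = 1.08

x_1 = g(1.080000) = 1.242893
x_2 = g(1.242893) = 1.206700
x_3 = g(1.206700) = 1.214929
x_4 = g(1.214929) = 1.213068
x_5 = g(1.213068) = 1.213489
x_6 = g(1.213489) = 1.213394
x_7 = g(1.213394) = 1.213416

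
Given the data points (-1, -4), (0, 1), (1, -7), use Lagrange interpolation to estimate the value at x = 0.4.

Lagrange interpolation formula:
P(x) = Σ yᵢ × Lᵢ(x)
where Lᵢ(x) = Π_{j≠i} (x - xⱼ)/(xᵢ - xⱼ)

L_0(0.4) = (0.4 - 0)/(-1 - 0) × (0.4 - 1)/(-1 - 1) = -0.120000
L_1(0.4) = (0.4 - (-1))/(0 - (-1)) × (0.4 - 1)/(0 - 1) = 0.840000
L_2(0.4) = (0.4 - (-1))/(1 - (-1)) × (0.4 - 0)/(1 - 0) = 0.280000

P(0.4) = (-4)×L_0(0.4) + 1×L_1(0.4) + (-7)×L_2(0.4)
P(0.4) = -0.640000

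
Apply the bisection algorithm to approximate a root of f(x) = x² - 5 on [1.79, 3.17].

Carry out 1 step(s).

f(x) = x² - 5
Initial interval: [1.79, 3.17]

Iteration 1:
  c_1 = (1.790000 + 3.170000)/2 = 2.480000
  f(c_1) = f(2.480000) = 1.150400
  f(a) × f(c) < 0, new interval: [1.790000, 2.480000]

After 1 iteration(s), the approximation is c_1 = 2.480000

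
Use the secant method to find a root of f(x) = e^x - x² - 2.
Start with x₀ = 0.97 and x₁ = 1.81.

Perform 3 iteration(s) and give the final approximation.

f(x) = e^x - x² - 2
x₀ = 0.97, x₁ = 1.81

Secant formula: x_{n+1} = x_n - f(x_n)(x_n - x_{n-1})/(f(x_n) - f(x_{n-1}))

Iteration 1:
  f(0.970000) = -0.302956
  f(1.810000) = 0.834347
  x_2 = 1.810000 - 0.834347×(1.810000 - 0.970000)/(0.834347 - (-0.302956))
       = 1.193760
Iteration 2:
  f(1.810000) = 0.834347
  f(1.193760) = -0.125599
  x_3 = 1.193760 - (-0.125599)×(1.193760 - 1.810000)/(-0.125599 - 0.834347)
       = 1.274389
Iteration 3:
  f(1.193760) = -0.125599
  f(1.274389) = -0.047552
  x_4 = 1.274389 - (-0.047552)×(1.274389 - 1.193760)/(-0.047552 - (-0.125599))
       = 1.323514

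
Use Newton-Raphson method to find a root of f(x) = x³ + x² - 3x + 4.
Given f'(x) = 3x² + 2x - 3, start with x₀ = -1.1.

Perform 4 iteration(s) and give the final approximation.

f(x) = x³ + x² - 3x + 4
f'(x) = 3x² + 2x - 3
x₀ = -1.1

Newton-Raphson formula: x_{n+1} = x_n - f(x_n)/f'(x_n)

Iteration 1:
  f(-1.100000) = 7.179000
  f'(-1.100000) = -1.570000
  x_1 = -1.100000 - 7.179000/(-1.570000) = 3.472611
Iteration 2:
  f(3.472611) = 47.517523
  f'(3.472611) = 40.122314
  x_2 = 3.472611 - 47.517523/40.122314 = 2.288295
Iteration 3:
  f(2.288295) = 14.353592
  f'(2.288295) = 17.285470
  x_3 = 2.288295 - 14.353592/17.285470 = 1.457910
Iteration 4:
  f(1.457910) = 4.850562
  f'(1.457910) = 6.292325
  x_4 = 1.457910 - 4.850562/6.292325 = 0.687040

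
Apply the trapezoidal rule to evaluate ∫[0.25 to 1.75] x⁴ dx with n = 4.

f(x) = x⁴
a = 0.25, b = 1.75, n = 4
h = (b - a)/n = 0.375000

Trapezoidal rule: (h/2)[f(x₀) + 2f(x₁) + 2f(x₂) + ... + f(xₙ)]

x_0 = 0.2500, f(x_0) = 0.003906, coefficient = 1
x_1 = 0.6250, f(x_1) = 0.152588, coefficient = 2
x_2 = 1.0000, f(x_2) = 1.000000, coefficient = 2
x_3 = 1.3750, f(x_3) = 3.574463, coefficient = 2
x_4 = 1.7500, f(x_4) = 9.378906, coefficient = 1

I ≈ (0.375000/2) × 18.836914 = 3.531921
Exact value: 3.282422
Error: 0.249500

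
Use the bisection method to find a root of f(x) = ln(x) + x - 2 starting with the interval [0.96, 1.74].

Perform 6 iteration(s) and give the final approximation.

f(x) = ln(x) + x - 2
Initial interval: [0.96, 1.74]

Iteration 1:
  c_1 = (0.960000 + 1.740000)/2 = 1.350000
  f(c_1) = f(1.350000) = -0.349895
  f(a) × f(c) ≥ 0, new interval: [1.350000, 1.740000]
Iteration 2:
  c_2 = (1.350000 + 1.740000)/2 = 1.545000
  f(c_2) = f(1.545000) = -0.019976
  f(a) × f(c) ≥ 0, new interval: [1.545000, 1.740000]
Iteration 3:
  c_3 = (1.545000 + 1.740000)/2 = 1.642500
  f(c_3) = f(1.642500) = 0.138719
  f(a) × f(c) < 0, new interval: [1.545000, 1.642500]
Iteration 4:
  c_4 = (1.545000 + 1.642500)/2 = 1.593750
  f(c_4) = f(1.593750) = 0.059840
  f(a) × f(c) < 0, new interval: [1.545000, 1.593750]
Iteration 5:
  c_5 = (1.545000 + 1.593750)/2 = 1.569375
  f(c_5) = f(1.569375) = 0.020052
  f(a) × f(c) < 0, new interval: [1.545000, 1.569375]
Iteration 6:
  c_6 = (1.545000 + 1.569375)/2 = 1.557187
  f(c_6) = f(1.557187) = 0.000069
  f(a) × f(c) < 0, new interval: [1.545000, 1.557187]

After 6 iteration(s), the approximation is c_6 = 1.557187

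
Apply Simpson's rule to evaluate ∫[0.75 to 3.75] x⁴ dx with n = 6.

f(x) = x⁴
a = 0.75, b = 3.75, n = 6
h = (b - a)/n = 0.500000

Simpson's rule: (h/3)[f(x₀) + 4f(x₁) + 2f(x₂) + ... + f(xₙ)]

x_0 = 0.7500, f(x_0) = 0.316406, coefficient = 1
x_1 = 1.2500, f(x_1) = 2.441406, coefficient = 4
x_2 = 1.7500, f(x_2) = 9.378906, coefficient = 2
x_3 = 2.2500, f(x_3) = 25.628906, coefficient = 4
x_4 = 2.7500, f(x_4) = 57.191406, coefficient = 2
x_5 = 3.2500, f(x_5) = 111.566406, coefficient = 4
x_6 = 3.7500, f(x_6) = 197.753906, coefficient = 1

I ≈ (0.500000/3) × 889.757812 = 148.292969
Exact value: 148.267969
Error: 0.025000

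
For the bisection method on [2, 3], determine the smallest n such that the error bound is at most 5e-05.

We need (b-a)/2^n ≤ 5e-05
(3 - 2)/2^n ≤ 5e-05
1/2^n ≤ 5e-05
2^n ≥ 20000
n ≥ log₂(20000) = 14.29
n ≥ 15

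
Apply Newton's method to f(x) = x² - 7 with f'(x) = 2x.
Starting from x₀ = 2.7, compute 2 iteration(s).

f(x) = x² - 7
f'(x) = 2x
x₀ = 2.7

Newton-Raphson formula: x_{n+1} = x_n - f(x_n)/f'(x_n)

Iteration 1:
  f(2.700000) = 0.290000
  f'(2.700000) = 5.400000
  x_1 = 2.700000 - 0.290000/5.400000 = 2.646296
Iteration 2:
  f(2.646296) = 0.002884
  f'(2.646296) = 5.292593
  x_2 = 2.646296 - 0.002884/5.292593 = 2.645751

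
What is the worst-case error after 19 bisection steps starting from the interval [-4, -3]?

Bisection error bound: |error| ≤ (b-a)/2^n
|error| ≤ (-3 - (-4))/2^19 = 1/2^19
|error| ≤ 0.0000019073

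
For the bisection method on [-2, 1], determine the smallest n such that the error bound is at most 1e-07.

We need (b-a)/2^n ≤ 1e-07
(1 - (-2))/2^n ≤ 1e-07
3/2^n ≤ 1e-07
2^n ≥ 30000000
n ≥ log₂(30000000) = 24.84
n ≥ 25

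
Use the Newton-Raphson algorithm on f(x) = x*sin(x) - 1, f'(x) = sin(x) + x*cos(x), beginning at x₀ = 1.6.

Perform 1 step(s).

f(x) = x*sin(x) - 1
f'(x) = sin(x) + x*cos(x)
x₀ = 1.6

Newton-Raphson formula: x_{n+1} = x_n - f(x_n)/f'(x_n)

Iteration 1:
  f(1.600000) = 0.599318
  f'(1.600000) = 0.952854
  x_1 = 1.600000 - 0.599318/0.952854 = 0.971029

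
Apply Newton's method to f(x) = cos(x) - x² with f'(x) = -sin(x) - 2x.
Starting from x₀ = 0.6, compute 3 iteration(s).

f(x) = cos(x) - x²
f'(x) = -sin(x) - 2x
x₀ = 0.6

Newton-Raphson formula: x_{n+1} = x_n - f(x_n)/f'(x_n)

Iteration 1:
  f(0.600000) = 0.465336
  f'(0.600000) = -1.764642
  x_1 = 0.600000 - 0.465336/(-1.764642) = 0.863700
Iteration 2:
  f(0.863700) = -0.096348
  f'(0.863700) = -2.487650
  x_2 = 0.863700 - (-0.096348)/(-2.487650) = 0.824969
Iteration 3:
  f(0.824969) = -0.001995
  f'(0.824969) = -2.384465
  x_3 = 0.824969 - (-0.001995)/(-2.384465) = 0.824133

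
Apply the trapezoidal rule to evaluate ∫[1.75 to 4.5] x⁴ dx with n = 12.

f(x) = x⁴
a = 1.75, b = 4.5, n = 12
h = (b - a)/n = 0.229167

Trapezoidal rule: (h/2)[f(x₀) + 2f(x₁) + 2f(x₂) + ... + f(xₙ)]

x_0 = 1.7500, f(x_0) = 9.378906, coefficient = 1
x_1 = 1.9792, f(x_1) = 15.343678, coefficient = 2
x_2 = 2.2083, f(x_2) = 23.782555, coefficient = 2
x_3 = 2.4375, f(x_3) = 35.300308, coefficient = 2
x_4 = 2.6667, f(x_4) = 50.567901, coefficient = 2
x_5 = 2.8958, f(x_5) = 70.322492, coefficient = 2
x_6 = 3.1250, f(x_6) = 95.367432, coefficient = 2
x_7 = 3.3542, f(x_7) = 126.572266, coefficient = 2
x_8 = 3.5833, f(x_8) = 164.872733, coefficient = 2
x_9 = 3.8125, f(x_9) = 211.270767, coefficient = 2
x_10 = 4.0417, f(x_10) = 266.834494, coefficient = 2
x_11 = 4.2708, f(x_11) = 332.698233, coefficient = 2
x_12 = 4.5000, f(x_12) = 410.062500, coefficient = 1

I ≈ (0.229167/2) × 3205.307125 = 367.274775
Exact value: 365.773633
Error: 1.501142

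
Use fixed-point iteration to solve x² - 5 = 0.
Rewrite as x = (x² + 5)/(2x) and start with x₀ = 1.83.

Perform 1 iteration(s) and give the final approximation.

Equation: x² - 5 = 0
Fixed-point form: x = (x² + 5)/(2x)
x₀ = 1.83

x_1 = g(1.830000) = 2.281120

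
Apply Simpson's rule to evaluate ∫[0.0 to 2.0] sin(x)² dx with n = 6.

f(x) = sin(x)²
a = 0.0, b = 2.0, n = 6
h = (b - a)/n = 0.333333

Simpson's rule: (h/3)[f(x₀) + 4f(x₁) + 2f(x₂) + ... + f(xₙ)]

x_0 = 0.0000, f(x_0) = 0.000000, coefficient = 1
x_1 = 0.3333, f(x_1) = 0.107056, coefficient = 4
x_2 = 0.6667, f(x_2) = 0.382381, coefficient = 2
x_3 = 1.0000, f(x_3) = 0.708073, coefficient = 4
x_4 = 1.3333, f(x_4) = 0.944663, coefficient = 2
x_5 = 1.6667, f(x_5) = 0.990837, coefficient = 4
x_6 = 2.0000, f(x_6) = 0.826822, coefficient = 1

I ≈ (0.333333/3) × 10.704778 = 1.189420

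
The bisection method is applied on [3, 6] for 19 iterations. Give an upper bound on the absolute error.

Bisection error bound: |error| ≤ (b-a)/2^n
|error| ≤ (6 - 3)/2^19 = 3/2^19
|error| ≤ 0.0000057220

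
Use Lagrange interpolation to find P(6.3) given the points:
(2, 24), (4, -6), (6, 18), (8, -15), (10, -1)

Lagrange interpolation formula:
P(x) = Σ yᵢ × Lᵢ(x)
where Lᵢ(x) = Π_{j≠i} (x - xⱼ)/(xᵢ - xⱼ)

L_0(6.3) = (6.3 - 4)/(2 - 4) × (6.3 - 6)/(2 - 6) × (6.3 - 8)/(2 - 8) × (6.3 - 10)/(2 - 10) = 0.011302
L_1(6.3) = (6.3 - 2)/(4 - 2) × (6.3 - 6)/(4 - 6) × (6.3 - 8)/(4 - 8) × (6.3 - 10)/(4 - 10) = -0.084522
L_2(6.3) = (6.3 - 2)/(6 - 2) × (6.3 - 4)/(6 - 4) × (6.3 - 8)/(6 - 8) × (6.3 - 10)/(6 - 10) = 0.972002
L_3(6.3) = (6.3 - 2)/(8 - 2) × (6.3 - 4)/(8 - 4) × (6.3 - 6)/(8 - 6) × (6.3 - 10)/(8 - 10) = 0.114353
L_4(6.3) = (6.3 - 2)/(10 - 2) × (6.3 - 4)/(10 - 4) × (6.3 - 6)/(10 - 6) × (6.3 - 8)/(10 - 8) = -0.013135

P(6.3) = 24×L_0(6.3) + (-6)×L_1(6.3) + 18×L_2(6.3) + (-15)×L_3(6.3) + (-1)×L_4(6.3)
P(6.3) = 16.572254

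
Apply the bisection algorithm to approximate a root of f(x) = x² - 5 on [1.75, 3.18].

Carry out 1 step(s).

f(x) = x² - 5
Initial interval: [1.75, 3.18]

Iteration 1:
  c_1 = (1.750000 + 3.180000)/2 = 2.465000
  f(c_1) = f(2.465000) = 1.076225
  f(a) × f(c) < 0, new interval: [1.750000, 2.465000]

After 1 iteration(s), the approximation is c_1 = 2.465000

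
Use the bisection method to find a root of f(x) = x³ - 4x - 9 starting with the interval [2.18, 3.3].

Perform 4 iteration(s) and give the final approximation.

f(x) = x³ - 4x - 9
Initial interval: [2.18, 3.3]

Iteration 1:
  c_1 = (2.180000 + 3.300000)/2 = 2.740000
  f(c_1) = f(2.740000) = 0.610824
  f(a) × f(c) < 0, new interval: [2.180000, 2.740000]
Iteration 2:
  c_2 = (2.180000 + 2.740000)/2 = 2.460000
  f(c_2) = f(2.460000) = -3.953064
  f(a) × f(c) ≥ 0, new interval: [2.460000, 2.740000]
Iteration 3:
  c_3 = (2.460000 + 2.740000)/2 = 2.600000
  f(c_3) = f(2.600000) = -1.824000
  f(a) × f(c) ≥ 0, new interval: [2.600000, 2.740000]
Iteration 4:
  c_4 = (2.600000 + 2.740000)/2 = 2.670000
  f(c_4) = f(2.670000) = -0.645837
  f(a) × f(c) ≥ 0, new interval: [2.670000, 2.740000]

After 4 iteration(s), the approximation is c_4 = 2.670000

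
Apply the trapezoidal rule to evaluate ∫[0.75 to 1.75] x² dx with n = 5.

f(x) = x²
a = 0.75, b = 1.75, n = 5
h = (b - a)/n = 0.200000

Trapezoidal rule: (h/2)[f(x₀) + 2f(x₁) + 2f(x₂) + ... + f(xₙ)]

x_0 = 0.7500, f(x_0) = 0.562500, coefficient = 1
x_1 = 0.9500, f(x_1) = 0.902500, coefficient = 2
x_2 = 1.1500, f(x_2) = 1.322500, coefficient = 2
x_3 = 1.3500, f(x_3) = 1.822500, coefficient = 2
x_4 = 1.5500, f(x_4) = 2.402500, coefficient = 2
x_5 = 1.7500, f(x_5) = 3.062500, coefficient = 1

I ≈ (0.200000/2) × 16.525000 = 1.652500
Exact value: 1.645833
Error: 0.006667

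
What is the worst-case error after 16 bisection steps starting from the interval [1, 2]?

Bisection error bound: |error| ≤ (b-a)/2^n
|error| ≤ (2 - 1)/2^16 = 1/2^16
|error| ≤ 0.0000152588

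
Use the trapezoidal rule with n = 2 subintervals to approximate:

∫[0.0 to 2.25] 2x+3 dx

f(x) = 2x+3
a = 0.0, b = 2.25, n = 2
h = (b - a)/n = 1.125000

Trapezoidal rule: (h/2)[f(x₀) + 2f(x₁) + 2f(x₂) + ... + f(xₙ)]

x_0 = 0.0000, f(x_0) = 3.000000, coefficient = 1
x_1 = 1.1250, f(x_1) = 5.250000, coefficient = 2
x_2 = 2.2500, f(x_2) = 7.500000, coefficient = 1

I ≈ (1.125000/2) × 21.000000 = 11.812500
Exact value: 11.812500
Error: 0.000000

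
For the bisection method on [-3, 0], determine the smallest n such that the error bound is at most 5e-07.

We need (b-a)/2^n ≤ 5e-07
(0 - (-3))/2^n ≤ 5e-07
3/2^n ≤ 5e-07
2^n ≥ 6000000
n ≥ log₂(6000000) = 22.52
n ≥ 23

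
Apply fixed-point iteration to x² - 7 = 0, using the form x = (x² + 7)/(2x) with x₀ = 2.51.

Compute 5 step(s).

Equation: x² - 7 = 0
Fixed-point form: x = (x² + 7)/(2x)
x₀ = 2.51

x_1 = g(2.510000) = 2.649422
x_2 = g(2.649422) = 2.645754
x_3 = g(2.645754) = 2.645751
x_4 = g(2.645751) = 2.645751
x_5 = g(2.645751) = 2.645751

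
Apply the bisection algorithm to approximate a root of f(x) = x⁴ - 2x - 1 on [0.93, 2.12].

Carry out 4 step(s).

f(x) = x⁴ - 2x - 1
Initial interval: [0.93, 2.12]

Iteration 1:
  c_1 = (0.930000 + 2.120000)/2 = 1.525000
  f(c_1) = f(1.525000) = 1.358532
  f(a) × f(c) < 0, new interval: [0.930000, 1.525000]
Iteration 2:
  c_2 = (0.930000 + 1.525000)/2 = 1.227500
  f(c_2) = f(1.227500) = -1.184686
  f(a) × f(c) ≥ 0, new interval: [1.227500, 1.525000]
Iteration 3:
  c_3 = (1.227500 + 1.525000)/2 = 1.376250
  f(c_3) = f(1.376250) = -0.165021
  f(a) × f(c) ≥ 0, new interval: [1.376250, 1.525000]
Iteration 4:
  c_4 = (1.376250 + 1.525000)/2 = 1.450625
  f(c_4) = f(1.450625) = 0.526883
  f(a) × f(c) < 0, new interval: [1.376250, 1.450625]

After 4 iteration(s), the approximation is c_4 = 1.450625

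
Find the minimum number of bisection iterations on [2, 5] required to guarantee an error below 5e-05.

We need (b-a)/2^n ≤ 5e-05
(5 - 2)/2^n ≤ 5e-05
3/2^n ≤ 5e-05
2^n ≥ 60000
n ≥ log₂(60000) = 15.87
n ≥ 16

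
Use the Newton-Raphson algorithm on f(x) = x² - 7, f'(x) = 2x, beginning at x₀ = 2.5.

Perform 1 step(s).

f(x) = x² - 7
f'(x) = 2x
x₀ = 2.5

Newton-Raphson formula: x_{n+1} = x_n - f(x_n)/f'(x_n)

Iteration 1:
  f(2.500000) = -0.750000
  f'(2.500000) = 5.000000
  x_1 = 2.500000 - (-0.750000)/5.000000 = 2.650000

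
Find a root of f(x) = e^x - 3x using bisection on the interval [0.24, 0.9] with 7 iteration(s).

f(x) = e^x - 3x
Initial interval: [0.24, 0.9]

Iteration 1:
  c_1 = (0.240000 + 0.900000)/2 = 0.570000
  f(c_1) = f(0.570000) = 0.058267
  f(a) × f(c) ≥ 0, new interval: [0.570000, 0.900000]
Iteration 2:
  c_2 = (0.570000 + 0.900000)/2 = 0.735000
  f(c_2) = f(0.735000) = -0.119518
  f(a) × f(c) < 0, new interval: [0.570000, 0.735000]
Iteration 3:
  c_3 = (0.570000 + 0.735000)/2 = 0.652500
  f(c_3) = f(0.652500) = -0.037164
  f(a) × f(c) < 0, new interval: [0.570000, 0.652500]
Iteration 4:
  c_4 = (0.570000 + 0.652500)/2 = 0.611250
  f(c_4) = f(0.611250) = 0.008983
  f(a) × f(c) ≥ 0, new interval: [0.611250, 0.652500]
Iteration 5:
  c_5 = (0.611250 + 0.652500)/2 = 0.631875
  f(c_5) = f(0.631875) = -0.014491
  f(a) × f(c) < 0, new interval: [0.611250, 0.631875]
Iteration 6:
  c_6 = (0.611250 + 0.631875)/2 = 0.621563
  f(c_6) = f(0.621563) = -0.002853
  f(a) × f(c) < 0, new interval: [0.611250, 0.621563]
Iteration 7:
  c_7 = (0.611250 + 0.621563)/2 = 0.616406
  f(c_7) = f(0.616406) = 0.003041
  f(a) × f(c) ≥ 0, new interval: [0.616406, 0.621563]

After 7 iteration(s), the approximation is c_7 = 0.616406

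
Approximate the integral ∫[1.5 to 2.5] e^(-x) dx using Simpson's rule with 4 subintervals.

f(x) = e^(-x)
a = 1.5, b = 2.5, n = 4
h = (b - a)/n = 0.250000

Simpson's rule: (h/3)[f(x₀) + 4f(x₁) + 2f(x₂) + ... + f(xₙ)]

x_0 = 1.5000, f(x_0) = 0.223130, coefficient = 1
x_1 = 1.7500, f(x_1) = 0.173774, coefficient = 4
x_2 = 2.0000, f(x_2) = 0.135335, coefficient = 2
x_3 = 2.2500, f(x_3) = 0.105399, coefficient = 4
x_4 = 2.5000, f(x_4) = 0.082085, coefficient = 1

I ≈ (0.250000/3) × 1.692578 = 0.141048
Exact value: 0.141045
Error: 0.000003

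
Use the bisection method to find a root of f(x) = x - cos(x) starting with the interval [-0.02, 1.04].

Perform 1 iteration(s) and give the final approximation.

f(x) = x - cos(x)
Initial interval: [-0.02, 1.04]

Iteration 1:
  c_1 = (-0.020000 + 1.040000)/2 = 0.510000
  f(c_1) = f(0.510000) = -0.362745
  f(a) × f(c) ≥ 0, new interval: [0.510000, 1.040000]

After 1 iteration(s), the approximation is c_1 = 0.510000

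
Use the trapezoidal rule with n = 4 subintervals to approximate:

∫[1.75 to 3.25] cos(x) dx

f(x) = cos(x)
a = 1.75, b = 3.25, n = 4
h = (b - a)/n = 0.375000

Trapezoidal rule: (h/2)[f(x₀) + 2f(x₁) + 2f(x₂) + ... + f(xₙ)]

x_0 = 1.7500, f(x_0) = -0.178246, coefficient = 1
x_1 = 2.1250, f(x_1) = -0.526266, coefficient = 2
x_2 = 2.5000, f(x_2) = -0.801144, coefficient = 2
x_3 = 2.8750, f(x_3) = -0.964674, coefficient = 2
x_4 = 3.2500, f(x_4) = -0.994130, coefficient = 1

I ≈ (0.375000/2) × -5.756544 = -1.079352
Exact value: -1.092181
Error: 0.012829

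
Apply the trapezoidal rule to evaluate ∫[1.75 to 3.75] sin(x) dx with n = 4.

f(x) = sin(x)
a = 1.75, b = 3.75, n = 4
h = (b - a)/n = 0.500000

Trapezoidal rule: (h/2)[f(x₀) + 2f(x₁) + 2f(x₂) + ... + f(xₙ)]

x_0 = 1.7500, f(x_0) = 0.983986, coefficient = 1
x_1 = 2.2500, f(x_1) = 0.778073, coefficient = 2
x_2 = 2.7500, f(x_2) = 0.381661, coefficient = 2
x_3 = 3.2500, f(x_3) = -0.108195, coefficient = 2
x_4 = 3.7500, f(x_4) = -0.571561, coefficient = 1

I ≈ (0.500000/2) × 2.515503 = 0.628876
Exact value: 0.642313
Error: 0.013438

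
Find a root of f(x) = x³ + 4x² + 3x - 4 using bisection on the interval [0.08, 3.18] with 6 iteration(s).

f(x) = x³ + 4x² + 3x - 4
Initial interval: [0.08, 3.18]

Iteration 1:
  c_1 = (0.080000 + 3.180000)/2 = 1.630000
  f(c_1) = f(1.630000) = 15.848347
  f(a) × f(c) < 0, new interval: [0.080000, 1.630000]
Iteration 2:
  c_2 = (0.080000 + 1.630000)/2 = 0.855000
  f(c_2) = f(0.855000) = 2.114126
  f(a) × f(c) < 0, new interval: [0.080000, 0.855000]
Iteration 3:
  c_3 = (0.080000 + 0.855000)/2 = 0.467500
  f(c_3) = f(0.467500) = -1.621100
  f(a) × f(c) ≥ 0, new interval: [0.467500, 0.855000]
Iteration 4:
  c_4 = (0.467500 + 0.855000)/2 = 0.661250
  f(c_4) = f(0.661250) = 0.021889
  f(a) × f(c) < 0, new interval: [0.467500, 0.661250]
Iteration 5:
  c_5 = (0.467500 + 0.661250)/2 = 0.564375
  f(c_5) = f(0.564375) = -0.853034
  f(a) × f(c) ≥ 0, new interval: [0.564375, 0.661250]
Iteration 6:
  c_6 = (0.564375 + 0.661250)/2 = 0.612813
  f(c_6) = f(0.612813) = -0.429271
  f(a) × f(c) ≥ 0, new interval: [0.612813, 0.661250]

After 6 iteration(s), the approximation is c_6 = 0.612813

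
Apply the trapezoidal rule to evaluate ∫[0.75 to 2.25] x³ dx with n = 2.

f(x) = x³
a = 0.75, b = 2.25, n = 2
h = (b - a)/n = 0.750000

Trapezoidal rule: (h/2)[f(x₀) + 2f(x₁) + 2f(x₂) + ... + f(xₙ)]

x_0 = 0.7500, f(x_0) = 0.421875, coefficient = 1
x_1 = 1.5000, f(x_1) = 3.375000, coefficient = 2
x_2 = 2.2500, f(x_2) = 11.390625, coefficient = 1

I ≈ (0.750000/2) × 18.562500 = 6.960938
Exact value: 6.328125
Error: 0.632812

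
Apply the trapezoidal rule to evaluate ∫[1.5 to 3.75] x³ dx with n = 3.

f(x) = x³
a = 1.5, b = 3.75, n = 3
h = (b - a)/n = 0.750000

Trapezoidal rule: (h/2)[f(x₀) + 2f(x₁) + 2f(x₂) + ... + f(xₙ)]

x_0 = 1.5000, f(x_0) = 3.375000, coefficient = 1
x_1 = 2.2500, f(x_1) = 11.390625, coefficient = 2
x_2 = 3.0000, f(x_2) = 27.000000, coefficient = 2
x_3 = 3.7500, f(x_3) = 52.734375, coefficient = 1

I ≈ (0.750000/2) × 132.890625 = 49.833984
Exact value: 48.172852
Error: 1.661133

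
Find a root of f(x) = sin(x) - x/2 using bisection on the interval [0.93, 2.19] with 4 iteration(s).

f(x) = sin(x) - x/2
Initial interval: [0.93, 2.19]

Iteration 1:
  c_1 = (0.930000 + 2.190000)/2 = 1.560000
  f(c_1) = f(1.560000) = 0.219942
  f(a) × f(c) ≥ 0, new interval: [1.560000, 2.190000]
Iteration 2:
  c_2 = (1.560000 + 2.190000)/2 = 1.875000
  f(c_2) = f(1.875000) = 0.016586
  f(a) × f(c) ≥ 0, new interval: [1.875000, 2.190000]
Iteration 3:
  c_3 = (1.875000 + 2.190000)/2 = 2.032500
  f(c_3) = f(2.032500) = -0.120955
  f(a) × f(c) < 0, new interval: [1.875000, 2.032500]
Iteration 4:
  c_4 = (1.875000 + 2.032500)/2 = 1.953750
  f(c_4) = f(1.953750) = -0.049310
  f(a) × f(c) < 0, new interval: [1.875000, 1.953750]

After 4 iteration(s), the approximation is c_4 = 1.953750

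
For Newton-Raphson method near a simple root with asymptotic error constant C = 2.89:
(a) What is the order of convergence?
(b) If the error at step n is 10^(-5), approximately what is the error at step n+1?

(a) Newton-Raphson has quadratic (order 2) convergence near simple roots.
    This means |e_{n+1}| ≈ C|e_n|².

(b) With |e_n| = 10^(-5) and C = 2.89:
    |e_{n+1}| ≈ 2.89 × (10^(-5))² = 2.89 × 10^(-10)

(a) 2 (quadratic); (b) |e_{n+1}| ≈ 2.890e-10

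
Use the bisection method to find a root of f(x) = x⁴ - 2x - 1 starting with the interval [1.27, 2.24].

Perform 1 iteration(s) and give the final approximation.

f(x) = x⁴ - 2x - 1
Initial interval: [1.27, 2.24]

Iteration 1:
  c_1 = (1.270000 + 2.240000)/2 = 1.755000
  f(c_1) = f(1.755000) = 4.976554
  f(a) × f(c) < 0, new interval: [1.270000, 1.755000]

After 1 iteration(s), the approximation is c_1 = 1.755000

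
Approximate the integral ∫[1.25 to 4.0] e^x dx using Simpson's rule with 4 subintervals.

f(x) = e^x
a = 1.25, b = 4.0, n = 4
h = (b - a)/n = 0.687500

Simpson's rule: (h/3)[f(x₀) + 4f(x₁) + 2f(x₂) + ... + f(xₙ)]

x_0 = 1.2500, f(x_0) = 3.490343, coefficient = 1
x_1 = 1.9375, f(x_1) = 6.941376, coefficient = 4
x_2 = 2.6250, f(x_2) = 13.804574, coefficient = 2
x_3 = 3.3125, f(x_3) = 27.453674, coefficient = 4
x_4 = 4.0000, f(x_4) = 54.598150, coefficient = 1

I ≈ (0.687500/3) × 223.277840 = 51.167838
Exact value: 51.107807
Error: 0.060031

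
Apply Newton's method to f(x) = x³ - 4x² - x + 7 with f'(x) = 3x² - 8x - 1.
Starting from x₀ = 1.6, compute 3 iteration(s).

f(x) = x³ - 4x² - x + 7
f'(x) = 3x² - 8x - 1
x₀ = 1.6

Newton-Raphson formula: x_{n+1} = x_n - f(x_n)/f'(x_n)

Iteration 1:
  f(1.600000) = -0.744000
  f'(1.600000) = -6.120000
  x_1 = 1.600000 - (-0.744000)/(-6.120000) = 1.478431
Iteration 2:
  f(1.478431) = 0.010026
  f'(1.478431) = -6.270173
  x_2 = 1.478431 - 0.010026/(-6.270173) = 1.480030
Iteration 3:
  f(1.480030) = 0.000001
  f'(1.480030) = -6.268773
  x_3 = 1.480030 - 0.000001/(-6.268773) = 1.480031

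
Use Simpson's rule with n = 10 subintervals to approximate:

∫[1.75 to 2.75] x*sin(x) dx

f(x) = x*sin(x)
a = 1.75, b = 2.75, n = 10
h = (b - a)/n = 0.100000

Simpson's rule: (h/3)[f(x₀) + 4f(x₁) + 2f(x₂) + ... + f(xₙ)]

x_0 = 1.7500, f(x_0) = 1.721975, coefficient = 1
x_1 = 1.8500, f(x_1) = 1.778359, coefficient = 4
x_2 = 1.9500, f(x_2) = 1.811471, coefficient = 2
x_3 = 2.0500, f(x_3) = 1.819093, coefficient = 4
x_4 = 2.1500, f(x_4) = 1.799332, coefficient = 2
x_5 = 2.2500, f(x_5) = 1.750665, coefficient = 4
x_6 = 2.3500, f(x_6) = 1.671962, coefficient = 2
x_7 = 2.4500, f(x_7) = 1.562524, coefficient = 4
x_8 = 2.5500, f(x_8) = 1.422093, coefficient = 2
x_9 = 2.6500, f(x_9) = 1.250881, coefficient = 4
x_10 = 2.7500, f(x_10) = 1.049568, coefficient = 1

I ≈ (0.100000/3) × 48.827347 = 1.627578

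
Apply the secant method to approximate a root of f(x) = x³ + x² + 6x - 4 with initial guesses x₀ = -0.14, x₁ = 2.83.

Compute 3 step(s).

f(x) = x³ + x² + 6x - 4
x₀ = -0.14, x₁ = 2.83

Secant formula: x_{n+1} = x_n - f(x_n)(x_n - x_{n-1})/(f(x_n) - f(x_{n-1}))

Iteration 1:
  f(-0.140000) = -4.823144
  f(2.830000) = 43.654087
  x_2 = 2.830000 - 43.654087×(2.830000 - (-0.140000))/(43.654087 - (-4.823144))
       = 0.155494
Iteration 2:
  f(2.830000) = 43.654087
  f(0.155494) = -3.039097
  x_3 = 0.155494 - (-3.039097)×(0.155494 - 2.830000)/(-3.039097 - 43.654087)
       = 0.329568
Iteration 3:
  f(0.155494) = -3.039097
  f(0.329568) = -1.878178
  x_4 = 0.329568 - (-1.878178)×(0.329568 - 0.155494)/(-1.878178 - (-3.039097))
       = 0.611192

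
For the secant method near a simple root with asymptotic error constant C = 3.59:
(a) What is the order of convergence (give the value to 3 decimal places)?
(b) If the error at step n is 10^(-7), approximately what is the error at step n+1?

(a) Secant method has superlinear convergence with order φ = (1+√5)/2 ≈ 1.618.
    This means |e_{n+1}| ≈ C|e_n|^1.618.

(b) With |e_n| = 10^(-7) and C = 3.59:
    |e_{n+1}| ≈ 3.59 × (10^(-7))^1.618 = 3.59 × 10^(-11.33)

(a) ≈ 1.618 (golden ratio); (b) |e_{n+1}| ≈ 1.694e-11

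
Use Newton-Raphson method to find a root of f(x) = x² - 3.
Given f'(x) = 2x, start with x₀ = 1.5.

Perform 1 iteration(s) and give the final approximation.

f(x) = x² - 3
f'(x) = 2x
x₀ = 1.5

Newton-Raphson formula: x_{n+1} = x_n - f(x_n)/f'(x_n)

Iteration 1:
  f(1.500000) = -0.750000
  f'(1.500000) = 3.000000
  x_1 = 1.500000 - (-0.750000)/3.000000 = 1.750000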